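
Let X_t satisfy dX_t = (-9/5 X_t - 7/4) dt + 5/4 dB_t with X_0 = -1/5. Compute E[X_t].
E[X_t] = -35/36 + 139*exp(-9*t/5)/180

Taking expectations and using E[dB_t] = 0, the mean m(t) = E[X_t] satisfies the ODE m'(t) = a m(t) + b with m(0) = x_0. With a = -9/5, b = -7/4, x_0 = -1/5, the solution is
  m(t) = x_0 * exp(a t) + (b/a) * (exp(a t) - 1)
       = (-1/5) * exp((-9/5) t) + ((-7/4)/(-9/5)) * (exp((-9/5) t) - 1)
       = -35/36 + 139*exp(-9*t/5)/180.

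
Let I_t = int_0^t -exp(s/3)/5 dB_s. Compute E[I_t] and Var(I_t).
E[I_t] = 0; Var(I_t) = 3*exp(2*t/3)/50 - 3/50

The Itô integral of a deterministic integrand f(s) has mean 0 because each increment f(s) * (B_{s+ds} - B_s) has mean 0. By the Itô isometry:
  Var( int_0^t f(s) dB_s ) = E[ (int_0^t f(s) dB_s)^2 ] = int_0^t f(s)^2 ds.
Here f(s) = -exp(s/3)/5, so f(s)^2 = exp(2*s/3)/25. Integrate:
  int_0^t (exp(2*s/3)/25) ds = 3*exp(2*t/3)/50 - 3/50.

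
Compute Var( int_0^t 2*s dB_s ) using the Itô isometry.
Var = 4*t^3/3

The Itô integral of a deterministic integrand f(s) has mean 0 because each increment f(s) * (B_{s+ds} - B_s) has mean 0. By the Itô isometry:
  Var( int_0^t f(s) dB_s ) = E[ (int_0^t f(s) dB_s)^2 ] = int_0^t f(s)^2 ds.
Here f(s) = 2*s, so f(s)^2 = 4*s^2. Integrate:
  int_0^t (4*s^2) ds = 4*t^3/3.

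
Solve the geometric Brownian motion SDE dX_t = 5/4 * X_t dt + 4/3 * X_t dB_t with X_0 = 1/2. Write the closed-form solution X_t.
X_t = 1/2 * exp((13/36) * t + (4/3) * B_t)

For GBM dX = mu X dt + sigma X dB with X_0 = x_0, apply Itô to Y = log X: dY = (mu - sigma^2/2) dt + sigma dB, so Y_t = log(x_0) + (mu - sigma^2/2) t + sigma B_t and hence X_t = x_0 * exp((mu - sigma^2/2) t + sigma B_t).
With mu = 5/4, sigma = 4/3, x_0 = 1/2, this gives:
  X_t = 1/2 * exp((13/36) * t + (4/3) * B_t).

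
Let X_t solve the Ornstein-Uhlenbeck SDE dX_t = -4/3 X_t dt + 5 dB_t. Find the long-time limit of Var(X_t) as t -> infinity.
lim Var(X_t) = 75/8

The OU SDE dX = -theta X dt + sigma dB admits the integrating factor exp(theta t): d(exp(theta t) X_t) = sigma exp(theta t) dB_t. Integrating from 0 to t gives X_t = x_0 * exp(-theta t) + sigma * int_0^t exp(-theta (t-s)) dB_s for any initial x_0. The Itô integral has variance (by the Itô isometry) sigma^2 * int_0^t exp(-2 theta (t - s)) ds = sigma^2 * (1 - exp(-2 theta t)) / (2 theta), independent of x_0.
With theta = 4/3, sigma = 5:
  Var(X_t) = (5)^2 * (1 - exp(-2*4/3 t)) / (2 * 4/3) = 75/8 - 75*exp(-8*t/3)/8.
As t -> infinity, exp(-2*4/3 t) -> 0, so the stationary variance is sigma^2 / (2 theta) = 75/8.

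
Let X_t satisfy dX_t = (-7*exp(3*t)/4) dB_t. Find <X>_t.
<X>_t = 49*exp(6*t)/96 - 49/96

For an Itô process dX_t = a(t) dt + b(t) dB_t, the quadratic variation is <X>_t = int_0^t b(s)^2 ds (the drift term does not contribute). Here b(s) = -7*exp(3*s)/4, so
  b(s)^2 = 49*exp(6*s)/16.
Integrating from 0 to t:
  <X>_t = int_0^t (49*exp(6*s)/16) ds = 49*exp(6*t)/96 - 49/96.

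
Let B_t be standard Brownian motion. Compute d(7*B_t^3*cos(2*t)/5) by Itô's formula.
d(7*B_t^3*cos(2*t)/5) = (7*B_t*(-2*B_t^2*sin(2*t) + 3*cos(2*t))/5) dt + (21*B_t^2*cos(2*t)/5) dB_t

Itô's formula for f(t, x): d f(t, B_t) = (f_t + (1/2) f_xx) dt + f_x dB_t. Compute partials of f(t, x) = 7*x^3*cos(2*t)/5:
  f_t(t,x)  = -14*x^3*sin(2*t)/5
  f_x(t,x)  = 21*x^2*cos(2*t)/5
  f_xx(t,x) = 42*x*cos(2*t)/5
Assemble drift = f_t + (1/2) f_xx = 7*x*(-2*x^2*sin(2*t) + 3*cos(2*t))/5 and diffusion = f_x = 21*x^2*cos(2*t)/5. Substituting x = B_t:
  d(7*B_t^3*cos(2*t)/5) = (7*B_t*(-2*B_t^2*sin(2*t) + 3*cos(2*t))/5) dt + (21*B_t^2*cos(2*t)/5) dB_t.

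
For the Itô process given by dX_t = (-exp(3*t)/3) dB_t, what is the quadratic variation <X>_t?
<X>_t = exp(6*t)/54 - 1/54

For an Itô process dX_t = a(t) dt + b(t) dB_t, the quadratic variation is <X>_t = int_0^t b(s)^2 ds (the drift term does not contribute). Here b(s) = -exp(3*s)/3, so
  b(s)^2 = exp(6*s)/9.
Integrating from 0 to t:
  <X>_t = int_0^t (exp(6*s)/9) ds = exp(6*t)/54 - 1/54.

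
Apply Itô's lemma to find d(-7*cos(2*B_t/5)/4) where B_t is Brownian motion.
d(-7*cos(2*B_t/5)/4) = (7*cos(2*B_t/5)/50) dt + (7*sin(2*B_t/5)/10) dB_t

Itô's formula for f(B_t) gives d f(B_t) = f'(B_t) dB_t + (1/2) f''(B_t) dt. Compute derivatives of f(x) = -7*cos(2*x/5)/4:
  f'(x)  = 7*sin(2*x/5)/10
  f''(x) = 7*cos(2*x/5)/25
Substitute x = B_t and multiply the f'' term by 1/2:
  drift     = (1/2) * (7*cos(2*x/5)/25) evaluated at B_t = 7*cos(2*B_t/5)/50
  diffusion = (7*sin(2*x/5)/10) evaluated at B_t = 7*sin(2*B_t/5)/10
Therefore d(-7*cos(2*B_t/5)/4) = (7*cos(2*B_t/5)/50) dt + (7*sin(2*B_t/5)/10) dB_t.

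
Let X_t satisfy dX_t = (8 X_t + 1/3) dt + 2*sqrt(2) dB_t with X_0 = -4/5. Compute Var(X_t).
Var(X_t) = exp(16*t)/2 - 1/2

The variance V(t) = Var(X_t) satisfies V'(t) = 2 a V(t) + c^2 with V(0) = 0 (drift coefficient is linear in X, diffusion is constant). With a = 8, c = 2*sqrt(2), the solution is
  V(t) = (c^2 / (2 a)) * (exp(2 a t) - 1)
       = ((2*sqrt(2))^2 / (2*8)) * (exp(16 t) - 1)
       = exp(16*t)/2 - 1/2.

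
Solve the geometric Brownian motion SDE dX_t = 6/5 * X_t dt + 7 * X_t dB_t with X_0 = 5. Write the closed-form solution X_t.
X_t = 5 * exp((-233/10) * t + (7) * B_t)

For GBM dX = mu X dt + sigma X dB with X_0 = x_0, apply Itô to Y = log X: dY = (mu - sigma^2/2) dt + sigma dB, so Y_t = log(x_0) + (mu - sigma^2/2) t + sigma B_t and hence X_t = x_0 * exp((mu - sigma^2/2) t + sigma B_t).
With mu = 6/5, sigma = 7, x_0 = 5, this gives:
  X_t = 5 * exp((-233/10) * t + (7) * B_t).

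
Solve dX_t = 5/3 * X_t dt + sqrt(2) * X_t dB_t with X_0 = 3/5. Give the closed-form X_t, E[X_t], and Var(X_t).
X_t = 3/5 * exp((2/3) t + (sqrt(2)) B_t); E[X_t] = 3*exp(5*t/3)/5; Var(X_t) = 9*(exp(2*t) - 1)*exp(10*t/3)/25

For GBM dX = mu X dt + sigma X dB with X_0 = x_0, apply Itô to Y = log X: dY = (mu - sigma^2/2) dt + sigma dB, so Y_t = log(x_0) + (mu - sigma^2/2) t + sigma B_t and hence X_t = x_0 * exp((mu - sigma^2/2) t + sigma B_t).
With mu = 5/3, sigma = sqrt(2), x_0 = 3/5, this gives:
  X_t = 3/5 * exp((2/3) * t + (sqrt(2)) * B_t).
Since sigma*B_t ~ Normal(0, sigma^2 t), E[exp(sigma*B_t)] = exp(sigma^2 t / 2); so E[X_t] = x_0 * exp((mu - sigma^2/2) t) * exp(sigma^2 t / 2) = x_0 * exp(mu t) = 3*exp(5*t/3)/5.
Var(X_t) = E[X_t^2] - (E[X_t])^2 = x_0^2 * exp(2 mu t) * (exp(sigma^2 t) - 1) = 9*(exp(2*t) - 1)*exp(10*t/3)/25.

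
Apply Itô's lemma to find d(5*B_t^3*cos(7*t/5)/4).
d(5*B_t^3*cos(7*t/5)/4) = (B_t*(-7*B_t^2*sin(7*t/5) + 15*cos(7*t/5))/4) dt + (15*B_t^2*cos(7*t/5)/4) dB_t

Itô's formula for f(t, x): d f(t, B_t) = (f_t + (1/2) f_xx) dt + f_x dB_t. Compute partials of f(t, x) = 5*x^3*cos(7*t/5)/4:
  f_t(t,x)  = -7*x^3*sin(7*t/5)/4
  f_x(t,x)  = 15*x^2*cos(7*t/5)/4
  f_xx(t,x) = 15*x*cos(7*t/5)/2
Assemble drift = f_t + (1/2) f_xx = x*(-7*x^2*sin(7*t/5) + 15*cos(7*t/5))/4 and diffusion = f_x = 15*x^2*cos(7*t/5)/4. Substituting x = B_t:
  d(5*B_t^3*cos(7*t/5)/4) = (B_t*(-7*B_t^2*sin(7*t/5) + 15*cos(7*t/5))/4) dt + (15*B_t^2*cos(7*t/5)/4) dB_t.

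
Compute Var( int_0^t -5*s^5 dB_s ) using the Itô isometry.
Var = 25*t^11/11

The Itô integral of a deterministic integrand f(s) has mean 0 because each increment f(s) * (B_{s+ds} - B_s) has mean 0. By the Itô isometry:
  Var( int_0^t f(s) dB_s ) = E[ (int_0^t f(s) dB_s)^2 ] = int_0^t f(s)^2 ds.
Here f(s) = -5*s^5, so f(s)^2 = 25*s^10. Integrate:
  int_0^t (25*s^10) ds = 25*t^11/11.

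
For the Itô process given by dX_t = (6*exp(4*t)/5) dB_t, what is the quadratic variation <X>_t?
<X>_t = 9*exp(8*t)/50 - 9/50

For an Itô process dX_t = a(t) dt + b(t) dB_t, the quadratic variation is <X>_t = int_0^t b(s)^2 ds (the drift term does not contribute). Here b(s) = 6*exp(4*s)/5, so
  b(s)^2 = 36*exp(8*s)/25.
Integrating from 0 to t:
  <X>_t = int_0^t (36*exp(8*s)/25) ds = 9*exp(8*t)/50 - 9/50.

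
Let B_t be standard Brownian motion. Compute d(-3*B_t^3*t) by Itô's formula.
d(-3*B_t^3*t) = (3*B_t*(-B_t^2 - 3*t)) dt + (-9*B_t^2*t) dB_t

Itô's formula for f(t, x): d f(t, B_t) = (f_t + (1/2) f_xx) dt + f_x dB_t. Compute partials of f(t, x) = -3*t*x^3:
  f_t(t,x)  = -3*x^3
  f_x(t,x)  = -9*t*x^2
  f_xx(t,x) = -18*t*x
Assemble drift = f_t + (1/2) f_xx = 3*x*(-3*t - x^2) and diffusion = f_x = -9*t*x^2. Substituting x = B_t:
  d(-3*B_t^3*t) = (3*B_t*(-B_t^2 - 3*t)) dt + (-9*B_t^2*t) dB_t.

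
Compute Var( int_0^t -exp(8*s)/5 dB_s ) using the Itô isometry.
Var = exp(16*t)/400 - 1/400

The Itô integral of a deterministic integrand f(s) has mean 0 because each increment f(s) * (B_{s+ds} - B_s) has mean 0. By the Itô isometry:
  Var( int_0^t f(s) dB_s ) = E[ (int_0^t f(s) dB_s)^2 ] = int_0^t f(s)^2 ds.
Here f(s) = -exp(8*s)/5, so f(s)^2 = exp(16*s)/25. Integrate:
  int_0^t (exp(16*s)/25) ds = exp(16*t)/400 - 1/400.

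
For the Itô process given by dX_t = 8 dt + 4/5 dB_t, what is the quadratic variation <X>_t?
<X>_t = 16*t/25

For an Itô process dX_t = a(t) dt + b(t) dB_t, the quadratic variation is <X>_t = int_0^t b(s)^2 ds (the drift term does not contribute). Here b(s) = 4/5, so
  b(s)^2 = 16/25.
Integrating from 0 to t:
  <X>_t = int_0^t (16/25) ds = 16*t/25.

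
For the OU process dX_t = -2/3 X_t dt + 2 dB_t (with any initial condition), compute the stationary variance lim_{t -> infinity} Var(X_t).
lim Var(X_t) = 3

The OU SDE dX = -theta X dt + sigma dB admits the integrating factor exp(theta t): d(exp(theta t) X_t) = sigma exp(theta t) dB_t. Integrating from 0 to t gives X_t = x_0 * exp(-theta t) + sigma * int_0^t exp(-theta (t-s)) dB_s for any initial x_0. The Itô integral has variance (by the Itô isometry) sigma^2 * int_0^t exp(-2 theta (t - s)) ds = sigma^2 * (1 - exp(-2 theta t)) / (2 theta), independent of x_0.
With theta = 2/3, sigma = 2:
  Var(X_t) = (2)^2 * (1 - exp(-2*2/3 t)) / (2 * 2/3) = 3 - 3*exp(-4*t/3).
As t -> infinity, exp(-2*2/3 t) -> 0, so the stationary variance is sigma^2 / (2 theta) = 3.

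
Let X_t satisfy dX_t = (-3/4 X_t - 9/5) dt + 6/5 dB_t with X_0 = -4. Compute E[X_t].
E[X_t] = -12/5 - 8*exp(-3*t/4)/5

Taking expectations and using E[dB_t] = 0, the mean m(t) = E[X_t] satisfies the ODE m'(t) = a m(t) + b with m(0) = x_0. With a = -3/4, b = -9/5, x_0 = -4, the solution is
  m(t) = x_0 * exp(a t) + (b/a) * (exp(a t) - 1)
       = (-4) * exp((-3/4) t) + ((-9/5)/(-3/4)) * (exp((-3/4) t) - 1)
       = -12/5 - 8*exp(-3*t/4)/5.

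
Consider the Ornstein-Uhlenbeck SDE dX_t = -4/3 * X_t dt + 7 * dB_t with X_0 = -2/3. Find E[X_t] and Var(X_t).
E[X_t] = -2*exp(-4*t/3)/3; Var(X_t) = 147/8 - 147*exp(-8*t/3)/8

The OU SDE dX = -theta X dt + sigma dB admits the integrating factor exp(theta t): d(exp(theta t) X_t) = sigma exp(theta t) dB_t. Integrating from 0 to t:
  X_t = x_0 * exp(-theta t) + sigma * int_0^t exp(-theta (t-s)) dB_s.
The Itô integral has mean 0 and (by the Itô isometry) variance sigma^2 * int_0^t exp(-2 theta (t - s)) ds = sigma^2 * (1 - exp(-2 theta t)) / (2 theta).
With theta = 4/3, sigma = 7, x_0 = -2/3:
  E[X_t] = -2/3 * exp(-4/3 t) = -2*exp(-4*t/3)/3
  Var(X_t) = (7)^2 * (1 - exp(-2*4/3 t)) / (2 * 4/3) = 147/8 - 147*exp(-8*t/3)/8.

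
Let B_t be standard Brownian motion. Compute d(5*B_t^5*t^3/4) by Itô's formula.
d(5*B_t^5*t^3/4) = (5*B_t^3*t^2*(3*B_t^2 + 10*t)/4) dt + (25*B_t^4*t^3/4) dB_t

Itô's formula for f(t, x): d f(t, B_t) = (f_t + (1/2) f_xx) dt + f_x dB_t. Compute partials of f(t, x) = 5*t^3*x^5/4:
  f_t(t,x)  = 15*t^2*x^5/4
  f_x(t,x)  = 25*t^3*x^4/4
  f_xx(t,x) = 25*t^3*x^3
Assemble drift = f_t + (1/2) f_xx = 5*t^2*x^3*(10*t + 3*x^2)/4 and diffusion = f_x = 25*t^3*x^4/4. Substituting x = B_t:
  d(5*B_t^5*t^3/4) = (5*B_t^3*t^2*(3*B_t^2 + 10*t)/4) dt + (25*B_t^4*t^3/4) dB_t.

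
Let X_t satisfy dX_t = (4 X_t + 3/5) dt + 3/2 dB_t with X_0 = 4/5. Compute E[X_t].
E[X_t] = 19*exp(4*t)/20 - 3/20

Taking expectations and using E[dB_t] = 0, the mean m(t) = E[X_t] satisfies the ODE m'(t) = a m(t) + b with m(0) = x_0. With a = 4, b = 3/5, x_0 = 4/5, the solution is
  m(t) = x_0 * exp(a t) + (b/a) * (exp(a t) - 1)
       = (4/5) * exp(4 t) + ((3/5)/4) * (exp(4 t) - 1)
       = 19*exp(4*t)/20 - 3/20.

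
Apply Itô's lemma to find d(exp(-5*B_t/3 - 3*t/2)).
d(exp(-5*B_t/3 - 3*t/2)) = (-exp(-5*B_t/3 - 3*t/2)/9) dt + (-5*exp(-5*B_t/3 - 3*t/2)/3) dB_t

Itô's formula for f(t, x): d f(t, B_t) = (f_t + (1/2) f_xx) dt + f_x dB_t. Compute partials of f(t, x) = exp(-3*t/2 - 5*x/3):
  f_t(t,x)  = -3*exp(-3*t/2 - 5*x/3)/2
  f_x(t,x)  = -5*exp(-3*t/2 - 5*x/3)/3
  f_xx(t,x) = 25*exp(-3*t/2 - 5*x/3)/9
Assemble drift = f_t + (1/2) f_xx = -exp(-3*t/2 - 5*x/3)/9 and diffusion = f_x = -5*exp(-3*t/2 - 5*x/3)/3. Substituting x = B_t:
  d(exp(-5*B_t/3 - 3*t/2)) = (-exp(-5*B_t/3 - 3*t/2)/9) dt + (-5*exp(-5*B_t/3 - 3*t/2)/3) dB_t.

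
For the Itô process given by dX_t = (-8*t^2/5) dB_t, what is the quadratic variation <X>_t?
<X>_t = 64*t^5/125

For an Itô process dX_t = a(t) dt + b(t) dB_t, the quadratic variation is <X>_t = int_0^t b(s)^2 ds (the drift term does not contribute). Here b(s) = -8*s^2/5, so
  b(s)^2 = 64*s^4/25.
Integrating from 0 to t:
  <X>_t = int_0^t (64*s^4/25) ds = 64*t^5/125.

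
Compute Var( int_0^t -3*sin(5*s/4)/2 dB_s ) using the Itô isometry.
Var = 9*t/8 - 9*sin(5*t/2)/20

The Itô integral of a deterministic integrand f(s) has mean 0 because each increment f(s) * (B_{s+ds} - B_s) has mean 0. By the Itô isometry:
  Var( int_0^t f(s) dB_s ) = E[ (int_0^t f(s) dB_s)^2 ] = int_0^t f(s)^2 ds.
Here f(s) = -3*sin(5*s/4)/2, so f(s)^2 = 9*sin(5*s/4)^2/4. Integrate:
  int_0^t (9*sin(5*s/4)^2/4) ds = 9*t/8 - 9*sin(5*t/2)/20.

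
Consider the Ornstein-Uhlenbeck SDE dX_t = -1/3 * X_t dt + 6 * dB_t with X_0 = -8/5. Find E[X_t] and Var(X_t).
E[X_t] = -8*exp(-t/3)/5; Var(X_t) = 54 - 54*exp(-2*t/3)

The OU SDE dX = -theta X dt + sigma dB admits the integrating factor exp(theta t): d(exp(theta t) X_t) = sigma exp(theta t) dB_t. Integrating from 0 to t:
  X_t = x_0 * exp(-theta t) + sigma * int_0^t exp(-theta (t-s)) dB_s.
The Itô integral has mean 0 and (by the Itô isometry) variance sigma^2 * int_0^t exp(-2 theta (t - s)) ds = sigma^2 * (1 - exp(-2 theta t)) / (2 theta).
With theta = 1/3, sigma = 6, x_0 = -8/5:
  E[X_t] = -8/5 * exp(-1/3 t) = -8*exp(-t/3)/5
  Var(X_t) = (6)^2 * (1 - exp(-2*1/3 t)) / (2 * 1/3) = 54 - 54*exp(-2*t/3).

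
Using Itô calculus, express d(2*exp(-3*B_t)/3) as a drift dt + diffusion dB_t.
d(2*exp(-3*B_t)/3) = (3*exp(-3*B_t)) dt + (-2*exp(-3*B_t)) dB_t

Itô's formula for f(B_t) gives d f(B_t) = f'(B_t) dB_t + (1/2) f''(B_t) dt. Compute derivatives of f(x) = 2*exp(-3*x)/3:
  f'(x)  = -2*exp(-3*x)
  f''(x) = 6*exp(-3*x)
Substitute x = B_t and multiply the f'' term by 1/2:
  drift     = (1/2) * (6*exp(-3*x)) evaluated at B_t = 3*exp(-3*B_t)
  diffusion = (-2*exp(-3*x)) evaluated at B_t = -2*exp(-3*B_t)
Therefore d(2*exp(-3*B_t)/3) = (3*exp(-3*B_t)) dt + (-2*exp(-3*B_t)) dB_t.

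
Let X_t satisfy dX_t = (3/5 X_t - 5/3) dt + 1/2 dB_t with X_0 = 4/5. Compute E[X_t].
E[X_t] = 25/9 - 89*exp(3*t/5)/45

Taking expectations and using E[dB_t] = 0, the mean m(t) = E[X_t] satisfies the ODE m'(t) = a m(t) + b with m(0) = x_0. With a = 3/5, b = -5/3, x_0 = 4/5, the solution is
  m(t) = x_0 * exp(a t) + (b/a) * (exp(a t) - 1)
       = (4/5) * exp((3/5) t) + ((-5/3)/(3/5)) * (exp((3/5) t) - 1)
       = 25/9 - 89*exp(3*t/5)/45.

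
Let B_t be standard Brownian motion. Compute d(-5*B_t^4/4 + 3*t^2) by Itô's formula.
d(-5*B_t^4/4 + 3*t^2) = (-15*B_t^2/2 + 6*t) dt + (-5*B_t^3) dB_t

Itô's formula for f(t, x): d f(t, B_t) = (f_t + (1/2) f_xx) dt + f_x dB_t. Compute partials of f(t, x) = 3*t^2 - 5*x^4/4:
  f_t(t,x)  = 6*t
  f_x(t,x)  = -5*x^3
  f_xx(t,x) = -15*x^2
Assemble drift = f_t + (1/2) f_xx = 6*t - 15*x^2/2 and diffusion = f_x = -5*x^3. Substituting x = B_t:
  d(-5*B_t^4/4 + 3*t^2) = (-15*B_t^2/2 + 6*t) dt + (-5*B_t^3) dB_t.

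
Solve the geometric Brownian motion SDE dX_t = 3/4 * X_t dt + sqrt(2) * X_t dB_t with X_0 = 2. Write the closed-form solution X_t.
X_t = 2 * exp((-1/4) * t + (sqrt(2)) * B_t)

For GBM dX = mu X dt + sigma X dB with X_0 = x_0, apply Itô to Y = log X: dY = (mu - sigma^2/2) dt + sigma dB, so Y_t = log(x_0) + (mu - sigma^2/2) t + sigma B_t and hence X_t = x_0 * exp((mu - sigma^2/2) t + sigma B_t).
With mu = 3/4, sigma = sqrt(2), x_0 = 2, this gives:
  X_t = 2 * exp((-1/4) * t + (sqrt(2)) * B_t).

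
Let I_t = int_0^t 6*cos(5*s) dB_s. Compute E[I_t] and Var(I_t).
E[I_t] = 0; Var(I_t) = 18*t + 9*sin(10*t)/5

The Itô integral of a deterministic integrand f(s) has mean 0 because each increment f(s) * (B_{s+ds} - B_s) has mean 0. By the Itô isometry:
  Var( int_0^t f(s) dB_s ) = E[ (int_0^t f(s) dB_s)^2 ] = int_0^t f(s)^2 ds.
Here f(s) = 6*cos(5*s), so f(s)^2 = 36*cos(5*s)^2. Integrate:
  int_0^t (36*cos(5*s)^2) ds = 18*t + 9*sin(10*t)/5.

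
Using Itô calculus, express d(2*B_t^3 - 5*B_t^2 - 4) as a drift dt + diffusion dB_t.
d(2*B_t^3 - 5*B_t^2 - 4) = (6*B_t - 5) dt + (2*B_t*(3*B_t - 5)) dB_t

Itô's formula for f(B_t) gives d f(B_t) = f'(B_t) dB_t + (1/2) f''(B_t) dt. Compute derivatives of f(x) = 2*x^3 - 5*x^2 - 4:
  f'(x)  = 2*x*(3*x - 5)
  f''(x) = 12*x - 10
Substitute x = B_t and multiply the f'' term by 1/2:
  drift     = (1/2) * (12*x - 10) evaluated at B_t = 6*B_t - 5
  diffusion = (2*x*(3*x - 5)) evaluated at B_t = 2*B_t*(3*B_t - 5)
Therefore d(2*B_t^3 - 5*B_t^2 - 4) = (6*B_t - 5) dt + (2*B_t*(3*B_t - 5)) dB_t.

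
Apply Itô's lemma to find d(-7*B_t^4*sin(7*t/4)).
d(-7*B_t^4*sin(7*t/4)) = (B_t^2*(-49*B_t^2*cos(7*t/4)/4 - 42*sin(7*t/4))) dt + (-28*B_t^3*sin(7*t/4)) dB_t

Itô's formula for f(t, x): d f(t, B_t) = (f_t + (1/2) f_xx) dt + f_x dB_t. Compute partials of f(t, x) = -7*x^4*sin(7*t/4):
  f_t(t,x)  = -49*x^4*cos(7*t/4)/4
  f_x(t,x)  = -28*x^3*sin(7*t/4)
  f_xx(t,x) = -84*x^2*sin(7*t/4)
Assemble drift = f_t + (1/2) f_xx = x^2*(-49*x^2*cos(7*t/4)/4 - 42*sin(7*t/4)) and diffusion = f_x = -28*x^3*sin(7*t/4). Substituting x = B_t:
  d(-7*B_t^4*sin(7*t/4)) = (B_t^2*(-49*B_t^2*cos(7*t/4)/4 - 42*sin(7*t/4))) dt + (-28*B_t^3*sin(7*t/4)) dB_t.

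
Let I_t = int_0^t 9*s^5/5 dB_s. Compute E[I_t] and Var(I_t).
E[I_t] = 0; Var(I_t) = 81*t^11/275

The Itô integral of a deterministic integrand f(s) has mean 0 because each increment f(s) * (B_{s+ds} - B_s) has mean 0. By the Itô isometry:
  Var( int_0^t f(s) dB_s ) = E[ (int_0^t f(s) dB_s)^2 ] = int_0^t f(s)^2 ds.
Here f(s) = 9*s^5/5, so f(s)^2 = 81*s^10/25. Integrate:
  int_0^t (81*s^10/25) ds = 81*t^11/275.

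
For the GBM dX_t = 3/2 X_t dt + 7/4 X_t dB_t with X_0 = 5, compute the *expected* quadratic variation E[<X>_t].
E[<X>_t] = 1225*exp(97*t/16)/97 - 1225/97

<X>_t = int_0^t ((7/4) * X_s)^2 ds. Taking expectation inside the integral: E[<X>_t] = (7/4)^2 * int_0^t E[X_s^2] ds. For GBM, E[X_s^2] = x_0^2 * exp((2 mu + sigma^2) s). Integrating:
  E[<X>_t] = (7/4)^2 * 5^2 * (exp((2*(3/2) + (7/4)^2) t) - 1) / (2*(3/2) + (7/4)^2)
           = (7/4)^2 * 5^2 * (exp((97/16) t) - 1) / (97/16) = 1225*exp(97*t/16)/97 - 1225/97.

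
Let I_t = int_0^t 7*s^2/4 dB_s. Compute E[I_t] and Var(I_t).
E[I_t] = 0; Var(I_t) = 49*t^5/80

The Itô integral of a deterministic integrand f(s) has mean 0 because each increment f(s) * (B_{s+ds} - B_s) has mean 0. By the Itô isometry:
  Var( int_0^t f(s) dB_s ) = E[ (int_0^t f(s) dB_s)^2 ] = int_0^t f(s)^2 ds.
Here f(s) = 7*s^2/4, so f(s)^2 = 49*s^4/16. Integrate:
  int_0^t (49*s^4/16) ds = 49*t^5/80.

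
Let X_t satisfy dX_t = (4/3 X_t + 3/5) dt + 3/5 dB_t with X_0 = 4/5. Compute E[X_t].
E[X_t] = 5*exp(4*t/3)/4 - 9/20

Taking expectations and using E[dB_t] = 0, the mean m(t) = E[X_t] satisfies the ODE m'(t) = a m(t) + b with m(0) = x_0. With a = 4/3, b = 3/5, x_0 = 4/5, the solution is
  m(t) = x_0 * exp(a t) + (b/a) * (exp(a t) - 1)
       = (4/5) * exp((4/3) t) + ((3/5)/(4/3)) * (exp((4/3) t) - 1)
       = 5*exp(4*t/3)/4 - 9/20.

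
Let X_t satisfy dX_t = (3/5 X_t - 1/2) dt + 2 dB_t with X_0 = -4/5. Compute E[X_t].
E[X_t] = 5/6 - 49*exp(3*t/5)/30

Taking expectations and using E[dB_t] = 0, the mean m(t) = E[X_t] satisfies the ODE m'(t) = a m(t) + b with m(0) = x_0. With a = 3/5, b = -1/2, x_0 = -4/5, the solution is
  m(t) = x_0 * exp(a t) + (b/a) * (exp(a t) - 1)
       = (-4/5) * exp((3/5) t) + ((-1/2)/(3/5)) * (exp((3/5) t) - 1)
       = 5/6 - 49*exp(3*t/5)/30.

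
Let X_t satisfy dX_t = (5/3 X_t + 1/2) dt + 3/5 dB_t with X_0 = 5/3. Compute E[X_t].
E[X_t] = 59*exp(5*t/3)/30 - 3/10

Taking expectations and using E[dB_t] = 0, the mean m(t) = E[X_t] satisfies the ODE m'(t) = a m(t) + b with m(0) = x_0. With a = 5/3, b = 1/2, x_0 = 5/3, the solution is
  m(t) = x_0 * exp(a t) + (b/a) * (exp(a t) - 1)
       = (5/3) * exp((5/3) t) + ((1/2)/(5/3)) * (exp((5/3) t) - 1)
       = 59*exp(5*t/3)/30 - 3/10.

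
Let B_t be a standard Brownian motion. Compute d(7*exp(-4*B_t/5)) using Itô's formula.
d(7*exp(-4*B_t/5)) = (56*exp(-4*B_t/5)/25) dt + (-28*exp(-4*B_t/5)/5) dB_t

Itô's formula for f(B_t) gives d f(B_t) = f'(B_t) dB_t + (1/2) f''(B_t) dt. Compute derivatives of f(x) = 7*exp(-4*x/5):
  f'(x)  = -28*exp(-4*x/5)/5
  f''(x) = 112*exp(-4*x/5)/25
Substitute x = B_t and multiply the f'' term by 1/2:
  drift     = (1/2) * (112*exp(-4*x/5)/25) evaluated at B_t = 56*exp(-4*B_t/5)/25
  diffusion = (-28*exp(-4*x/5)/5) evaluated at B_t = -28*exp(-4*B_t/5)/5
Therefore d(7*exp(-4*B_t/5)) = (56*exp(-4*B_t/5)/25) dt + (-28*exp(-4*B_t/5)/5) dB_t.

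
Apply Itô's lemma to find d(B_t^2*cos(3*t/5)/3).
d(B_t^2*cos(3*t/5)/3) = (-B_t^2*sin(3*t/5)/5 + cos(3*t/5)/3) dt + (2*B_t*cos(3*t/5)/3) dB_t

Itô's formula for f(t, x): d f(t, B_t) = (f_t + (1/2) f_xx) dt + f_x dB_t. Compute partials of f(t, x) = x^2*cos(3*t/5)/3:
  f_t(t,x)  = -x^2*sin(3*t/5)/5
  f_x(t,x)  = 2*x*cos(3*t/5)/3
  f_xx(t,x) = 2*cos(3*t/5)/3
Assemble drift = f_t + (1/2) f_xx = -x^2*sin(3*t/5)/5 + cos(3*t/5)/3 and diffusion = f_x = 2*x*cos(3*t/5)/3. Substituting x = B_t:
  d(B_t^2*cos(3*t/5)/3) = (-B_t^2*sin(3*t/5)/5 + cos(3*t/5)/3) dt + (2*B_t*cos(3*t/5)/3) dB_t.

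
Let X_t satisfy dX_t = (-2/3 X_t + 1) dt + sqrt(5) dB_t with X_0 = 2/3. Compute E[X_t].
E[X_t] = 3/2 - 5*exp(-2*t/3)/6

Taking expectations and using E[dB_t] = 0, the mean m(t) = E[X_t] satisfies the ODE m'(t) = a m(t) + b with m(0) = x_0. With a = -2/3, b = 1, x_0 = 2/3, the solution is
  m(t) = x_0 * exp(a t) + (b/a) * (exp(a t) - 1)
       = (2/3) * exp((-2/3) t) + (1/(-2/3)) * (exp((-2/3) t) - 1)
       = 3/2 - 5*exp(-2*t/3)/6.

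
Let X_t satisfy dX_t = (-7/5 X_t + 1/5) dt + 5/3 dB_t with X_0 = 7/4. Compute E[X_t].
E[X_t] = 1/7 + 45*exp(-7*t/5)/28

Taking expectations and using E[dB_t] = 0, the mean m(t) = E[X_t] satisfies the ODE m'(t) = a m(t) + b with m(0) = x_0. With a = -7/5, b = 1/5, x_0 = 7/4, the solution is
  m(t) = x_0 * exp(a t) + (b/a) * (exp(a t) - 1)
       = (7/4) * exp((-7/5) t) + ((1/5)/(-7/5)) * (exp((-7/5) t) - 1)
       = 1/7 + 45*exp(-7*t/5)/28.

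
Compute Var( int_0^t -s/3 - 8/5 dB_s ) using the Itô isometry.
Var = t*(25*t^2 + 360*t + 1728)/675

The Itô integral of a deterministic integrand f(s) has mean 0 because each increment f(s) * (B_{s+ds} - B_s) has mean 0. By the Itô isometry:
  Var( int_0^t f(s) dB_s ) = E[ (int_0^t f(s) dB_s)^2 ] = int_0^t f(s)^2 ds.
Here f(s) = -s/3 - 8/5, so f(s)^2 = (5*s + 24)^2/225. Integrate:
  int_0^t ((5*s + 24)^2/225) ds = t*(25*t^2 + 360*t + 1728)/675.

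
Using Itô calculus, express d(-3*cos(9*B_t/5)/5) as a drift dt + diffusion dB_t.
d(-3*cos(9*B_t/5)/5) = (243*cos(9*B_t/5)/250) dt + (27*sin(9*B_t/5)/25) dB_t

Itô's formula for f(B_t) gives d f(B_t) = f'(B_t) dB_t + (1/2) f''(B_t) dt. Compute derivatives of f(x) = -3*cos(9*x/5)/5:
  f'(x)  = 27*sin(9*x/5)/25
  f''(x) = 243*cos(9*x/5)/125
Substitute x = B_t and multiply the f'' term by 1/2:
  drift     = (1/2) * (243*cos(9*x/5)/125) evaluated at B_t = 243*cos(9*B_t/5)/250
  diffusion = (27*sin(9*x/5)/25) evaluated at B_t = 27*sin(9*B_t/5)/25
Therefore d(-3*cos(9*B_t/5)/5) = (243*cos(9*B_t/5)/250) dt + (27*sin(9*B_t/5)/25) dB_t.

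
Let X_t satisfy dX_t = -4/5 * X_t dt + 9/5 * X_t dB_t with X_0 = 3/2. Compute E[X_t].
E[X_t] = 3*exp(-4*t/5)/2

For GBM dX = mu X dt + sigma X dB with X_0 = x_0, apply Itô to Y = log X: dY = (mu - sigma^2/2) dt + sigma dB, so Y_t = log(x_0) + (mu - sigma^2/2) t + sigma B_t and hence X_t = x_0 * exp((mu - sigma^2/2) t + sigma B_t).
With mu = -4/5, sigma = 9/5, x_0 = 3/2, this gives:
  X_t = 3/2 * exp((-121/50) * t + (9/5) * B_t).
Since sigma*B_t ~ Normal(0, sigma^2 t), E[exp(sigma*B_t)] = exp(sigma^2 t / 2); so E[X_t] = x_0 * exp((mu - sigma^2/2) t) * exp(sigma^2 t / 2) = x_0 * exp(mu t) = 3*exp(-4*t/5)/2.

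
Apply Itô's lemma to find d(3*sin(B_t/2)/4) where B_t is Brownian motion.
d(3*sin(B_t/2)/4) = (-3*sin(B_t/2)/32) dt + (3*cos(B_t/2)/8) dB_t

Itô's formula for f(B_t) gives d f(B_t) = f'(B_t) dB_t + (1/2) f''(B_t) dt. Compute derivatives of f(x) = 3*sin(x/2)/4:
  f'(x)  = 3*cos(x/2)/8
  f''(x) = -3*sin(x/2)/16
Substitute x = B_t and multiply the f'' term by 1/2:
  drift     = (1/2) * (-3*sin(x/2)/16) evaluated at B_t = -3*sin(B_t/2)/32
  diffusion = (3*cos(x/2)/8) evaluated at B_t = 3*cos(B_t/2)/8
Therefore d(3*sin(B_t/2)/4) = (-3*sin(B_t/2)/32) dt + (3*cos(B_t/2)/8) dB_t.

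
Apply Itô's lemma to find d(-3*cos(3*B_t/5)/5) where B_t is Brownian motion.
d(-3*cos(3*B_t/5)/5) = (27*cos(3*B_t/5)/250) dt + (9*sin(3*B_t/5)/25) dB_t

Itô's formula for f(B_t) gives d f(B_t) = f'(B_t) dB_t + (1/2) f''(B_t) dt. Compute derivatives of f(x) = -3*cos(3*x/5)/5:
  f'(x)  = 9*sin(3*x/5)/25
  f''(x) = 27*cos(3*x/5)/125
Substitute x = B_t and multiply the f'' term by 1/2:
  drift     = (1/2) * (27*cos(3*x/5)/125) evaluated at B_t = 27*cos(3*B_t/5)/250
  diffusion = (9*sin(3*x/5)/25) evaluated at B_t = 9*sin(3*B_t/5)/25
Therefore d(-3*cos(3*B_t/5)/5) = (27*cos(3*B_t/5)/250) dt + (9*sin(3*B_t/5)/25) dB_t.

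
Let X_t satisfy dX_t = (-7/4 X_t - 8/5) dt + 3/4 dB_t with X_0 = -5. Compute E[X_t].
E[X_t] = -32/35 - 143*exp(-7*t/4)/35

Taking expectations and using E[dB_t] = 0, the mean m(t) = E[X_t] satisfies the ODE m'(t) = a m(t) + b with m(0) = x_0. With a = -7/4, b = -8/5, x_0 = -5, the solution is
  m(t) = x_0 * exp(a t) + (b/a) * (exp(a t) - 1)
       = (-5) * exp((-7/4) t) + ((-8/5)/(-7/4)) * (exp((-7/4) t) - 1)
       = -32/35 - 143*exp(-7*t/4)/35.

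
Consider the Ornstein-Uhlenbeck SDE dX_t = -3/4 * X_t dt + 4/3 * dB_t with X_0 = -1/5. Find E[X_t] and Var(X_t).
E[X_t] = -exp(-3*t/4)/5; Var(X_t) = 32/27 - 32*exp(-3*t/2)/27

The OU SDE dX = -theta X dt + sigma dB admits the integrating factor exp(theta t): d(exp(theta t) X_t) = sigma exp(theta t) dB_t. Integrating from 0 to t:
  X_t = x_0 * exp(-theta t) + sigma * int_0^t exp(-theta (t-s)) dB_s.
The Itô integral has mean 0 and (by the Itô isometry) variance sigma^2 * int_0^t exp(-2 theta (t - s)) ds = sigma^2 * (1 - exp(-2 theta t)) / (2 theta).
With theta = 3/4, sigma = 4/3, x_0 = -1/5:
  E[X_t] = -1/5 * exp(-3/4 t) = -exp(-3*t/4)/5
  Var(X_t) = (4/3)^2 * (1 - exp(-2*3/4 t)) / (2 * 3/4) = 32/27 - 32*exp(-3*t/2)/27.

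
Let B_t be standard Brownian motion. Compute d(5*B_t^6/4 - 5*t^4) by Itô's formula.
d(5*B_t^6/4 - 5*t^4) = (75*B_t^4/4 - 20*t^3) dt + (15*B_t^5/2) dB_t

Itô's formula for f(t, x): d f(t, B_t) = (f_t + (1/2) f_xx) dt + f_x dB_t. Compute partials of f(t, x) = -5*t^4 + 5*x^6/4:
  f_t(t,x)  = -20*t^3
  f_x(t,x)  = 15*x^5/2
  f_xx(t,x) = 75*x^4/2
Assemble drift = f_t + (1/2) f_xx = -20*t^3 + 75*x^4/4 and diffusion = f_x = 15*x^5/2. Substituting x = B_t:
  d(5*B_t^6/4 - 5*t^4) = (75*B_t^4/4 - 20*t^3) dt + (15*B_t^5/2) dB_t.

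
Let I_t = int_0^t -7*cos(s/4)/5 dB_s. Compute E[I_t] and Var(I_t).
E[I_t] = 0; Var(I_t) = 49*t/50 + 49*sin(t/2)/25

The Itô integral of a deterministic integrand f(s) has mean 0 because each increment f(s) * (B_{s+ds} - B_s) has mean 0. By the Itô isometry:
  Var( int_0^t f(s) dB_s ) = E[ (int_0^t f(s) dB_s)^2 ] = int_0^t f(s)^2 ds.
Here f(s) = -7*cos(s/4)/5, so f(s)^2 = 49*cos(s/4)^2/25. Integrate:
  int_0^t (49*cos(s/4)^2/25) ds = 49*t/50 + 49*sin(t/2)/25.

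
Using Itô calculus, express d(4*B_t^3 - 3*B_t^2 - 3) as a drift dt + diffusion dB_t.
d(4*B_t^3 - 3*B_t^2 - 3) = (12*B_t - 3) dt + (6*B_t*(2*B_t - 1)) dB_t

Itô's formula for f(B_t) gives d f(B_t) = f'(B_t) dB_t + (1/2) f''(B_t) dt. Compute derivatives of f(x) = 4*x^3 - 3*x^2 - 3:
  f'(x)  = 6*x*(2*x - 1)
  f''(x) = 24*x - 6
Substitute x = B_t and multiply the f'' term by 1/2:
  drift     = (1/2) * (24*x - 6) evaluated at B_t = 12*B_t - 3
  diffusion = (6*x*(2*x - 1)) evaluated at B_t = 6*B_t*(2*B_t - 1)
Therefore d(4*B_t^3 - 3*B_t^2 - 3) = (12*B_t - 3) dt + (6*B_t*(2*B_t - 1)) dB_t.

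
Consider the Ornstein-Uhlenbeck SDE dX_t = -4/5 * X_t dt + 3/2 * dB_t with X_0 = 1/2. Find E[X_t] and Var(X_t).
E[X_t] = exp(-4*t/5)/2; Var(X_t) = 45/32 - 45*exp(-8*t/5)/32

The OU SDE dX = -theta X dt + sigma dB admits the integrating factor exp(theta t): d(exp(theta t) X_t) = sigma exp(theta t) dB_t. Integrating from 0 to t:
  X_t = x_0 * exp(-theta t) + sigma * int_0^t exp(-theta (t-s)) dB_s.
The Itô integral has mean 0 and (by the Itô isometry) variance sigma^2 * int_0^t exp(-2 theta (t - s)) ds = sigma^2 * (1 - exp(-2 theta t)) / (2 theta).
With theta = 4/5, sigma = 3/2, x_0 = 1/2:
  E[X_t] = 1/2 * exp(-4/5 t) = exp(-4*t/5)/2
  Var(X_t) = (3/2)^2 * (1 - exp(-2*4/5 t)) / (2 * 4/5) = 45/32 - 45*exp(-8*t/5)/32.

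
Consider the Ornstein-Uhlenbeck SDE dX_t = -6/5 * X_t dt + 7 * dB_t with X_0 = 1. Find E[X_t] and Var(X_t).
E[X_t] = exp(-6*t/5); Var(X_t) = 245/12 - 245*exp(-12*t/5)/12

The OU SDE dX = -theta X dt + sigma dB admits the integrating factor exp(theta t): d(exp(theta t) X_t) = sigma exp(theta t) dB_t. Integrating from 0 to t:
  X_t = x_0 * exp(-theta t) + sigma * int_0^t exp(-theta (t-s)) dB_s.
The Itô integral has mean 0 and (by the Itô isometry) variance sigma^2 * int_0^t exp(-2 theta (t - s)) ds = sigma^2 * (1 - exp(-2 theta t)) / (2 theta).
With theta = 6/5, sigma = 7, x_0 = 1:
  E[X_t] = 1 * exp(-6/5 t) = exp(-6*t/5)
  Var(X_t) = (7)^2 * (1 - exp(-2*6/5 t)) / (2 * 6/5) = 245/12 - 245*exp(-12*t/5)/12.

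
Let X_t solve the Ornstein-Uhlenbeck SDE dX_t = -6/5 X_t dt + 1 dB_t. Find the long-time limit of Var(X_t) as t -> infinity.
lim Var(X_t) = 5/12

The OU SDE dX = -theta X dt + sigma dB admits the integrating factor exp(theta t): d(exp(theta t) X_t) = sigma exp(theta t) dB_t. Integrating from 0 to t gives X_t = x_0 * exp(-theta t) + sigma * int_0^t exp(-theta (t-s)) dB_s for any initial x_0. The Itô integral has variance (by the Itô isometry) sigma^2 * int_0^t exp(-2 theta (t - s)) ds = sigma^2 * (1 - exp(-2 theta t)) / (2 theta), independent of x_0.
With theta = 6/5, sigma = 1:
  Var(X_t) = (1)^2 * (1 - exp(-2*6/5 t)) / (2 * 6/5) = 5/12 - 5*exp(-12*t/5)/12.
As t -> infinity, exp(-2*6/5 t) -> 0, so the stationary variance is sigma^2 / (2 theta) = 5/12.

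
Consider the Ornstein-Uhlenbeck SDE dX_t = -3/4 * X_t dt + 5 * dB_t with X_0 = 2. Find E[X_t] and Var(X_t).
E[X_t] = 2*exp(-3*t/4); Var(X_t) = 50/3 - 50*exp(-3*t/2)/3

The OU SDE dX = -theta X dt + sigma dB admits the integrating factor exp(theta t): d(exp(theta t) X_t) = sigma exp(theta t) dB_t. Integrating from 0 to t:
  X_t = x_0 * exp(-theta t) + sigma * int_0^t exp(-theta (t-s)) dB_s.
The Itô integral has mean 0 and (by the Itô isometry) variance sigma^2 * int_0^t exp(-2 theta (t - s)) ds = sigma^2 * (1 - exp(-2 theta t)) / (2 theta).
With theta = 3/4, sigma = 5, x_0 = 2:
  E[X_t] = 2 * exp(-3/4 t) = 2*exp(-3*t/4)
  Var(X_t) = (5)^2 * (1 - exp(-2*3/4 t)) / (2 * 3/4) = 50/3 - 50*exp(-3*t/2)/3.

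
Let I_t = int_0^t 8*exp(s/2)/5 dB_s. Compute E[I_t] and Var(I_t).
E[I_t] = 0; Var(I_t) = 64*exp(t)/25 - 64/25

The Itô integral of a deterministic integrand f(s) has mean 0 because each increment f(s) * (B_{s+ds} - B_s) has mean 0. By the Itô isometry:
  Var( int_0^t f(s) dB_s ) = E[ (int_0^t f(s) dB_s)^2 ] = int_0^t f(s)^2 ds.
Here f(s) = 8*exp(s/2)/5, so f(s)^2 = 64*exp(s)/25. Integrate:
  int_0^t (64*exp(s)/25) ds = 64*exp(t)/25 - 64/25.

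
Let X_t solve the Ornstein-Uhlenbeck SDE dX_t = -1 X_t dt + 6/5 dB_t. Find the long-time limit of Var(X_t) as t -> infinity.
lim Var(X_t) = 18/25

The OU SDE dX = -theta X dt + sigma dB admits the integrating factor exp(theta t): d(exp(theta t) X_t) = sigma exp(theta t) dB_t. Integrating from 0 to t gives X_t = x_0 * exp(-theta t) + sigma * int_0^t exp(-theta (t-s)) dB_s for any initial x_0. The Itô integral has variance (by the Itô isometry) sigma^2 * int_0^t exp(-2 theta (t - s)) ds = sigma^2 * (1 - exp(-2 theta t)) / (2 theta), independent of x_0.
With theta = 1, sigma = 6/5:
  Var(X_t) = (6/5)^2 * (1 - exp(-2*1 t)) / (2 * 1) = 18/25 - 18*exp(-2*t)/25.
As t -> infinity, exp(-2*1 t) -> 0, so the stationary variance is sigma^2 / (2 theta) = 18/25.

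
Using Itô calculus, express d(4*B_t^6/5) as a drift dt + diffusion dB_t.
d(4*B_t^6/5) = (12*B_t^4) dt + (24*B_t^5/5) dB_t

Itô's formula for f(B_t) gives d f(B_t) = f'(B_t) dB_t + (1/2) f''(B_t) dt. Compute derivatives of f(x) = 4*x^6/5:
  f'(x)  = 24*x^5/5
  f''(x) = 24*x^4
Substitute x = B_t and multiply the f'' term by 1/2:
  drift     = (1/2) * (24*x^4) evaluated at B_t = 12*B_t^4
  diffusion = (24*x^5/5) evaluated at B_t = 24*B_t^5/5
Therefore d(4*B_t^6/5) = (12*B_t^4) dt + (24*B_t^5/5) dB_t.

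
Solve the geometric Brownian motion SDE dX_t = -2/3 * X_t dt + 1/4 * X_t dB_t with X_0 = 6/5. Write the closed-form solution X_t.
X_t = 6/5 * exp((-67/96) * t + (1/4) * B_t)

For GBM dX = mu X dt + sigma X dB with X_0 = x_0, apply Itô to Y = log X: dY = (mu - sigma^2/2) dt + sigma dB, so Y_t = log(x_0) + (mu - sigma^2/2) t + sigma B_t and hence X_t = x_0 * exp((mu - sigma^2/2) t + sigma B_t).
With mu = -2/3, sigma = 1/4, x_0 = 6/5, this gives:
  X_t = 6/5 * exp((-67/96) * t + (1/4) * B_t).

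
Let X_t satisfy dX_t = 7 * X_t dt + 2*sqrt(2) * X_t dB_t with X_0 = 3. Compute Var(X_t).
Var(X_t) = 9*(exp(8*t) - 1)*exp(14*t)

For GBM dX = mu X dt + sigma X dB with X_0 = x_0, apply Itô to Y = log X: dY = (mu - sigma^2/2) dt + sigma dB, so Y_t = log(x_0) + (mu - sigma^2/2) t + sigma B_t and hence X_t = x_0 * exp((mu - sigma^2/2) t + sigma B_t).
With mu = 7, sigma = 2*sqrt(2), x_0 = 3, this gives:
  X_t = 3 * exp((3) * t + (2*sqrt(2)) * B_t).
Since sigma*B_t ~ Normal(0, sigma^2 t), E[exp(sigma*B_t)] = exp(sigma^2 t / 2); so E[X_t] = x_0 * exp((mu - sigma^2/2) t) * exp(sigma^2 t / 2) = x_0 * exp(mu t) = 3*exp(7*t).
Var(X_t) = E[X_t^2] - (E[X_t])^2 = x_0^2 * exp(2 mu t) * (exp(sigma^2 t) - 1) = 9*(exp(8*t) - 1)*exp(14*t).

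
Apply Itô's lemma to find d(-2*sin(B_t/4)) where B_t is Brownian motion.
d(-2*sin(B_t/4)) = (sin(B_t/4)/16) dt + (-cos(B_t/4)/2) dB_t

Itô's formula for f(B_t) gives d f(B_t) = f'(B_t) dB_t + (1/2) f''(B_t) dt. Compute derivatives of f(x) = -2*sin(x/4):
  f'(x)  = -cos(x/4)/2
  f''(x) = sin(x/4)/8
Substitute x = B_t and multiply the f'' term by 1/2:
  drift     = (1/2) * (sin(x/4)/8) evaluated at B_t = sin(B_t/4)/16
  diffusion = (-cos(x/4)/2) evaluated at B_t = -cos(B_t/4)/2
Therefore d(-2*sin(B_t/4)) = (sin(B_t/4)/16) dt + (-cos(B_t/4)/2) dB_t.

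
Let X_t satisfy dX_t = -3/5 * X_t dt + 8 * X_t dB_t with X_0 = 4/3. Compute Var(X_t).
Var(X_t) = (16*exp(64*t) - 16)*exp(-6*t/5)/9

For GBM dX = mu X dt + sigma X dB with X_0 = x_0, apply Itô to Y = log X: dY = (mu - sigma^2/2) dt + sigma dB, so Y_t = log(x_0) + (mu - sigma^2/2) t + sigma B_t and hence X_t = x_0 * exp((mu - sigma^2/2) t + sigma B_t).
With mu = -3/5, sigma = 8, x_0 = 4/3, this gives:
  X_t = 4/3 * exp((-163/5) * t + (8) * B_t).
Since sigma*B_t ~ Normal(0, sigma^2 t), E[exp(sigma*B_t)] = exp(sigma^2 t / 2); so E[X_t] = x_0 * exp((mu - sigma^2/2) t) * exp(sigma^2 t / 2) = x_0 * exp(mu t) = 4*exp(-3*t/5)/3.
Var(X_t) = E[X_t^2] - (E[X_t])^2 = x_0^2 * exp(2 mu t) * (exp(sigma^2 t) - 1) = (16*exp(64*t) - 16)*exp(-6*t/5)/9.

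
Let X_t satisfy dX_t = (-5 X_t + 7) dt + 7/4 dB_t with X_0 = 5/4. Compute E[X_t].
E[X_t] = 7/5 - 3*exp(-5*t)/20

Taking expectations and using E[dB_t] = 0, the mean m(t) = E[X_t] satisfies the ODE m'(t) = a m(t) + b with m(0) = x_0. With a = -5, b = 7, x_0 = 5/4, the solution is
  m(t) = x_0 * exp(a t) + (b/a) * (exp(a t) - 1)
       = (5/4) * exp((-5) t) + (7/(-5)) * (exp((-5) t) - 1)
       = 7/5 - 3*exp(-5*t)/20.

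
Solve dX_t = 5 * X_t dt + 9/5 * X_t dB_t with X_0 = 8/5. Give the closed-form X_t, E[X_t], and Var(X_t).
X_t = 8/5 * exp((169/50) t + (9/5) B_t); E[X_t] = 8*exp(5*t)/5; Var(X_t) = 64*(exp(81*t/25) - 1)*exp(10*t)/25

For GBM dX = mu X dt + sigma X dB with X_0 = x_0, apply Itô to Y = log X: dY = (mu - sigma^2/2) dt + sigma dB, so Y_t = log(x_0) + (mu - sigma^2/2) t + sigma B_t and hence X_t = x_0 * exp((mu - sigma^2/2) t + sigma B_t).
With mu = 5, sigma = 9/5, x_0 = 8/5, this gives:
  X_t = 8/5 * exp((169/50) * t + (9/5) * B_t).
Since sigma*B_t ~ Normal(0, sigma^2 t), E[exp(sigma*B_t)] = exp(sigma^2 t / 2); so E[X_t] = x_0 * exp((mu - sigma^2/2) t) * exp(sigma^2 t / 2) = x_0 * exp(mu t) = 8*exp(5*t)/5.
Var(X_t) = E[X_t^2] - (E[X_t])^2 = x_0^2 * exp(2 mu t) * (exp(sigma^2 t) - 1) = 64*(exp(81*t/25) - 1)*exp(10*t)/25.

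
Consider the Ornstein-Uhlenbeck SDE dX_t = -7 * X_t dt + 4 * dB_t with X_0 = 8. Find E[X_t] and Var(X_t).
E[X_t] = 8*exp(-7*t); Var(X_t) = 8/7 - 8*exp(-14*t)/7

The OU SDE dX = -theta X dt + sigma dB admits the integrating factor exp(theta t): d(exp(theta t) X_t) = sigma exp(theta t) dB_t. Integrating from 0 to t:
  X_t = x_0 * exp(-theta t) + sigma * int_0^t exp(-theta (t-s)) dB_s.
The Itô integral has mean 0 and (by the Itô isometry) variance sigma^2 * int_0^t exp(-2 theta (t - s)) ds = sigma^2 * (1 - exp(-2 theta t)) / (2 theta).
With theta = 7, sigma = 4, x_0 = 8:
  E[X_t] = 8 * exp(-7 t) = 8*exp(-7*t)
  Var(X_t) = (4)^2 * (1 - exp(-2*7 t)) / (2 * 7) = 8/7 - 8*exp(-14*t)/7.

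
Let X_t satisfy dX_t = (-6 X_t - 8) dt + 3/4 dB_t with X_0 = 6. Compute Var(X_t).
Var(X_t) = 3/64 - 3*exp(-12*t)/64

The variance V(t) = Var(X_t) satisfies V'(t) = 2 a V(t) + c^2 with V(0) = 0 (drift coefficient is linear in X, diffusion is constant). With a = -6, c = 3/4, the solution is
  V(t) = (c^2 / (2 a)) * (exp(2 a t) - 1)
       = ((3/4)^2 / (2*(-6))) * (exp((-12) t) - 1)
       = 3/64 - 3*exp(-12*t)/64.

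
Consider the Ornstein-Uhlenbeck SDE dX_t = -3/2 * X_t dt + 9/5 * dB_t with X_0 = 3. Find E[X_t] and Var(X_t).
E[X_t] = 3*exp(-3*t/2); Var(X_t) = 27/25 - 27*exp(-3*t)/25

The OU SDE dX = -theta X dt + sigma dB admits the integrating factor exp(theta t): d(exp(theta t) X_t) = sigma exp(theta t) dB_t. Integrating from 0 to t:
  X_t = x_0 * exp(-theta t) + sigma * int_0^t exp(-theta (t-s)) dB_s.
The Itô integral has mean 0 and (by the Itô isometry) variance sigma^2 * int_0^t exp(-2 theta (t - s)) ds = sigma^2 * (1 - exp(-2 theta t)) / (2 theta).
With theta = 3/2, sigma = 9/5, x_0 = 3:
  E[X_t] = 3 * exp(-3/2 t) = 3*exp(-3*t/2)
  Var(X_t) = (9/5)^2 * (1 - exp(-2*3/2 t)) / (2 * 3/2) = 27/25 - 27*exp(-3*t)/25.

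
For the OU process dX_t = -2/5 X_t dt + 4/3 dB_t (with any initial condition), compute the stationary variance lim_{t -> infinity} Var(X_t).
lim Var(X_t) = 20/9

The OU SDE dX = -theta X dt + sigma dB admits the integrating factor exp(theta t): d(exp(theta t) X_t) = sigma exp(theta t) dB_t. Integrating from 0 to t gives X_t = x_0 * exp(-theta t) + sigma * int_0^t exp(-theta (t-s)) dB_s for any initial x_0. The Itô integral has variance (by the Itô isometry) sigma^2 * int_0^t exp(-2 theta (t - s)) ds = sigma^2 * (1 - exp(-2 theta t)) / (2 theta), independent of x_0.
With theta = 2/5, sigma = 4/3:
  Var(X_t) = (4/3)^2 * (1 - exp(-2*2/5 t)) / (2 * 2/5) = 20/9 - 20*exp(-4*t/5)/9.
As t -> infinity, exp(-2*2/5 t) -> 0, so the stationary variance is sigma^2 / (2 theta) = 20/9.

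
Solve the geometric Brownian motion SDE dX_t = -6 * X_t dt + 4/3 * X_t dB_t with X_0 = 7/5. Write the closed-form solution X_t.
X_t = 7/5 * exp((-62/9) * t + (4/3) * B_t)

For GBM dX = mu X dt + sigma X dB with X_0 = x_0, apply Itô to Y = log X: dY = (mu - sigma^2/2) dt + sigma dB, so Y_t = log(x_0) + (mu - sigma^2/2) t + sigma B_t and hence X_t = x_0 * exp((mu - sigma^2/2) t + sigma B_t).
With mu = -6, sigma = 4/3, x_0 = 7/5, this gives:
  X_t = 7/5 * exp((-62/9) * t + (4/3) * B_t).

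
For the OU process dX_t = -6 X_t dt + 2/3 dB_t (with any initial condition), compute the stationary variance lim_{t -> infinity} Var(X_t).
lim Var(X_t) = 1/27

The OU SDE dX = -theta X dt + sigma dB admits the integrating factor exp(theta t): d(exp(theta t) X_t) = sigma exp(theta t) dB_t. Integrating from 0 to t gives X_t = x_0 * exp(-theta t) + sigma * int_0^t exp(-theta (t-s)) dB_s for any initial x_0. The Itô integral has variance (by the Itô isometry) sigma^2 * int_0^t exp(-2 theta (t - s)) ds = sigma^2 * (1 - exp(-2 theta t)) / (2 theta), independent of x_0.
With theta = 6, sigma = 2/3:
  Var(X_t) = (2/3)^2 * (1 - exp(-2*6 t)) / (2 * 6) = 1/27 - exp(-12*t)/27.
As t -> infinity, exp(-2*6 t) -> 0, so the stationary variance is sigma^2 / (2 theta) = 1/27.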